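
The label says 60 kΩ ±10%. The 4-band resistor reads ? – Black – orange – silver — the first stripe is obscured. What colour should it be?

blue

60000 Ω = 60 × 10^3.
The first band gives digit 6 of the significand, and 6 is blue.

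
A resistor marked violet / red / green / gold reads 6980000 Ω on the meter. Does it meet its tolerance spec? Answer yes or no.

yes

Violet → 7 (first significant figure)
Red → 2 (second significant figure)
Green → ×10^5 multiplier
Gold → ±5% tolerance
72 × 100000 = 7200000 Ω
Allowed range: 6840000 Ω to 7560000 Ω.
6980000 Ω lies inside that range.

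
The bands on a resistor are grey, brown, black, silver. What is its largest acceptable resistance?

Grey → 8 (first significant figure)
Brown → 1 (second significant figure)
Black → ×1 multiplier
Silver → ±10% tolerance
81 × 1 = 81 Ω
Largest = 81 × (1 + 10/100) = 89.1 Ω.

89.1 Ω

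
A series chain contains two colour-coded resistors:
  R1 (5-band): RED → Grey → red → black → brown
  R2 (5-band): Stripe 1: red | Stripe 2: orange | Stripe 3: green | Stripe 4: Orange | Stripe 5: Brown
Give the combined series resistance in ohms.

R1: red, grey, red → 282; black ×1 → 282 Ω.
R2: red, orange, green → 235; orange ×10^3 → 235000 Ω.
Series: 282 + 235000 = 235282 Ω.

235282 Ω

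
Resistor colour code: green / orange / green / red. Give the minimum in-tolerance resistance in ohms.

5194000 Ω

Green → 5 (first significant figure)
Orange → 3 (second significant figure)
Green → ×10^5 multiplier
Red → ±2% tolerance
53 × 100000 = 5300000 Ω
Minimum = 5300000 × (1 − 2/100) = 5194000 Ω.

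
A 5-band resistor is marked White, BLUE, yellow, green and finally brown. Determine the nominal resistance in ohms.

96400000 Ω

White → 9 (first significant figure)
Blue → 6 (second significant figure)
Yellow → 4 (third significant figure)
Green → ×10^5 multiplier
964 × 100000 = 96400000 Ω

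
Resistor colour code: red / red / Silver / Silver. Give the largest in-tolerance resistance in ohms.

0.242 Ω

Red → 2 (first significant figure)
Red → 2 (second significant figure)
Silver → ×0.01 multiplier
Silver → ±10% tolerance
22 × 0.01 = 0.22 Ω
Largest = 0.22 × (1 + 10/100) = 0.242 Ω.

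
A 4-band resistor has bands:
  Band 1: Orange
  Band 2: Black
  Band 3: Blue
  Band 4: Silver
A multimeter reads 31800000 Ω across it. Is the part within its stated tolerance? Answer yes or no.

Orange → 3 (first significant figure)
Black → 0 (second significant figure)
Blue → ×10^6 multiplier
Silver → ±10% tolerance
30 × 1000000 = 30000000 Ω
Allowed range: 27000000 Ω to 33000000 Ω.
31800000 Ω lies inside that range.

yes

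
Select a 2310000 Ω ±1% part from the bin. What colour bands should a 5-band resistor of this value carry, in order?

red, orange, brown, yellow, brown

2310000 Ω = 231 × 10^4.
2 → red
3 → orange
1 → brown
Multiplier 10^4 → yellow.
±1% tolerance → brown.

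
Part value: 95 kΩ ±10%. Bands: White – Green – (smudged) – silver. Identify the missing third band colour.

orange

95000 Ω = 95 × 10^3.
The third band is the multiplier, 10^3, which is orange.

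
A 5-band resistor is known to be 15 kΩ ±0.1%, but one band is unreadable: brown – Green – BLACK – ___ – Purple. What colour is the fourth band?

red

15000 Ω = 150 × 10^2.
The fourth band is the multiplier, 10^2, which is red.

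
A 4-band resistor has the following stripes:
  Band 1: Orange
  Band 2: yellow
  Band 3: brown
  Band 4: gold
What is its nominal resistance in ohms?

340 Ω

Orange → 3 (first significant figure)
Yellow → 4 (second significant figure)
Brown → ×10 multiplier
34 × 10 = 340 Ω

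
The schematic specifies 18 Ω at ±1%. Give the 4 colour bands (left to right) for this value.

18 Ω = 18 × 10^0.
1 → brown
8 → grey
Multiplier 10^0 → black.
±1% tolerance → brown.

brown, grey, black, brown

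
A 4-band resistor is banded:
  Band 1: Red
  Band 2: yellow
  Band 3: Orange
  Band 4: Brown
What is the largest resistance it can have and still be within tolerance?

24240 Ω

Red → 2 (first significant figure)
Yellow → 4 (second significant figure)
Orange → ×10^3 multiplier
Brown → ±1% tolerance
24 × 1000 = 24000 Ω
Largest = 24000 × (1 + 1/100) = 24240 Ω.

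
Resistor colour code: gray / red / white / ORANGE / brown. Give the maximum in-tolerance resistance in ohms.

Grey → 8 (first significant figure)
Red → 2 (second significant figure)
White → 9 (third significant figure)
Orange → ×10^3 multiplier
Brown → ±1% tolerance
829 × 1000 = 829000 Ω
Maximum = 829000 × (1 + 1/100) = 837290 Ω.

837290 Ω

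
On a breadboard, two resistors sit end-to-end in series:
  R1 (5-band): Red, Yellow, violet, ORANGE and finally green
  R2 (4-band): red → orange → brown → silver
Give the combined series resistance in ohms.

R1: red, yellow, violet → 247; orange ×10^3 → 247000 Ω.
R2: red, orange → 23; brown ×10 → 230 Ω.
Series: 247000 + 230 = 247230 Ω.

247230 Ω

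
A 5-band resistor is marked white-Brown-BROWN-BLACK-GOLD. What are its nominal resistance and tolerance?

911 Ω ±5%

White → 9 (first significant figure)
Brown → 1 (second significant figure)
Brown → 1 (third significant figure)
Black → ×1 multiplier
Gold → ±5% tolerance
911 × 1 = 911 Ω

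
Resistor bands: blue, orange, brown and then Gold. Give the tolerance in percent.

±5%

The last band, gold, is the tolerance band.
Gold corresponds to ±5%.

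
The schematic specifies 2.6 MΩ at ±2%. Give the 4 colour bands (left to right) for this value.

2600000 Ω = 26 × 10^5.
2 → red
6 → blue
Multiplier 10^5 → green.
±2% tolerance → red.

red, blue, green, red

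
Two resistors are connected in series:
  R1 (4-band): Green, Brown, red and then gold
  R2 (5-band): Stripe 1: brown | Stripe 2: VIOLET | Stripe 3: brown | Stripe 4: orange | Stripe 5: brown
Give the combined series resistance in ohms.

R1: green, brown → 51; red ×10^2 → 5100 Ω.
R2: brown, violet, brown → 171; orange ×10^3 → 171000 Ω.
Series: 5100 + 171000 = 176100 Ω.

176100 Ω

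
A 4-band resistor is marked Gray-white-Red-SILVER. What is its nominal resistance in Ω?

Grey → 8 (first significant figure)
White → 9 (second significant figure)
Red → ×10^2 multiplier
89 × 100 = 8900 Ω

8900 Ω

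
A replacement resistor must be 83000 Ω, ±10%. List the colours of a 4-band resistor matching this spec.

83000 Ω = 83 × 10^3.
8 → grey
3 → orange
Multiplier 10^3 → orange.
±10% tolerance → silver.

grey, orange, orange, silver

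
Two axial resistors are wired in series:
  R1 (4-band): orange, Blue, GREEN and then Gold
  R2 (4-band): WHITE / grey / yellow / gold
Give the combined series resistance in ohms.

4580000 Ω

R1: orange, blue → 36; green ×10^5 → 3600000 Ω.
R2: white, grey → 98; yellow ×10^4 → 980000 Ω.
Series: 3600000 + 980000 = 4580000 Ω.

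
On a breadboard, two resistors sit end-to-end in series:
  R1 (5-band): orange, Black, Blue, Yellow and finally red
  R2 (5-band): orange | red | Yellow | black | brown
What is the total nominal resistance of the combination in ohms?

R1: orange, black, blue → 306; yellow ×10^4 → 3060000 Ω.
R2: orange, red, yellow → 324; black ×1 → 324 Ω.
Series: 3060000 + 324 = 3060324 Ω.

3060324 Ω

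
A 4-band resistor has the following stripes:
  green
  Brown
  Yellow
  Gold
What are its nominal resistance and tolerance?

Green → 5 (first significant figure)
Brown → 1 (second significant figure)
Yellow → ×10^4 multiplier
Gold → ±5% tolerance
51 × 10000 = 510000 Ω

510000 Ω ±5%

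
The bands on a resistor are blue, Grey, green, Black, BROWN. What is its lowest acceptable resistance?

Blue → 6 (first significant figure)
Grey → 8 (second significant figure)
Green → 5 (third significant figure)
Black → ×1 multiplier
Brown → ±1% tolerance
685 × 1 = 685 Ω
Lowest = 685 × (1 − 1/100) = 678.15 Ω.

678.15 Ω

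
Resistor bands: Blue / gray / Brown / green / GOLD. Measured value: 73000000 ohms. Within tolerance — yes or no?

no

Blue → 6 (first significant figure)
Grey → 8 (second significant figure)
Brown → 1 (third significant figure)
Green → ×10^5 multiplier
Gold → ±5% tolerance
681 × 100000 = 68100000 Ω
Allowed range: 64695000 Ω to 71505000 Ω.
73000000 ohms lies outside that range.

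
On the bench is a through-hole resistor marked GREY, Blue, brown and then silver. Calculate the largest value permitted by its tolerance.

946 Ω

Grey → 8 (first significant figure)
Blue → 6 (second significant figure)
Brown → ×10 multiplier
Silver → ±10% tolerance
86 × 10 = 860 Ω
Largest = 860 × (1 + 10/100) = 946 Ω.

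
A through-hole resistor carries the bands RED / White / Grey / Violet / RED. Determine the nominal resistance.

2980000000 Ω

Red → 2 (first significant figure)
White → 9 (second significant figure)
Grey → 8 (third significant figure)
Violet → ×10^7 multiplier
298 × 10000000 = 2980000000 Ω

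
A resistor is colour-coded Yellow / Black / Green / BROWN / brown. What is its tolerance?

The last band, brown, is the tolerance band.
Brown corresponds to ±1%.

±1%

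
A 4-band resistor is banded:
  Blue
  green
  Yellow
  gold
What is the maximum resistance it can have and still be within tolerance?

Blue → 6 (first significant figure)
Green → 5 (second significant figure)
Yellow → ×10^4 multiplier
Gold → ±5% tolerance
65 × 10000 = 650000 Ω
Maximum = 650000 × (1 + 5/100) = 682500 Ω.

682500 Ω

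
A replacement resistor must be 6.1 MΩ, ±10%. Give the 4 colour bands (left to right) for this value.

blue, brown, green, silver

6100000 Ω = 61 × 10^5.
6 → blue
1 → brown
Multiplier 10^5 → green.
±10% tolerance → silver.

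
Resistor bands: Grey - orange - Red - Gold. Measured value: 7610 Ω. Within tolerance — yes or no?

no

Grey → 8 (first significant figure)
Orange → 3 (second significant figure)
Red → ×10^2 multiplier
Gold → ±5% tolerance
83 × 100 = 8300 Ω
Allowed range: 7885 Ω to 8715 Ω.
7610 Ω lies outside that range.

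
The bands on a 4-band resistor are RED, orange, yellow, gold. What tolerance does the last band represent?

The last band, gold, is the tolerance band.
Gold corresponds to ±5%.

±5%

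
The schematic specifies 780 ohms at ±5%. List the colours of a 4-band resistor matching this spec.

violet, grey, brown, gold

780 Ω = 78 × 10^1.
7 → violet
8 → grey
Multiplier 10^1 → brown.
±5% tolerance → gold.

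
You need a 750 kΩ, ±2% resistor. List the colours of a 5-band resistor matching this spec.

violet, green, black, orange, red

750000 Ω = 750 × 10^3.
7 → violet
5 → green
0 → black
Multiplier 10^3 → orange.
±2% tolerance → red.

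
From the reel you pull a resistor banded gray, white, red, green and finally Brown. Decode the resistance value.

89200000 Ω

Grey → 8 (first significant figure)
White → 9 (second significant figure)
Red → 2 (third significant figure)
Green → ×10^5 multiplier
892 × 100000 = 89200000 Ω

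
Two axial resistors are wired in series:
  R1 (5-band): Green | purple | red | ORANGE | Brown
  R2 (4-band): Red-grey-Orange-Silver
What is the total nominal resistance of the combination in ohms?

R1: green, violet, red → 572; orange ×10^3 → 572000 Ω.
R2: red, grey → 28; orange ×10^3 → 28000 Ω.
Series: 572000 + 28000 = 600000 Ω.

600000 Ω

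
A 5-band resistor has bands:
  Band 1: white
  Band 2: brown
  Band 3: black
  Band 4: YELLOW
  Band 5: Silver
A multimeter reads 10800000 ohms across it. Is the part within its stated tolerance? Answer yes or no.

White → 9 (first significant figure)
Brown → 1 (second significant figure)
Black → 0 (third significant figure)
Yellow → ×10^4 multiplier
Silver → ±10% tolerance
910 × 10000 = 9100000 Ω
Allowed range: 8190000 Ω to 10010000 Ω.
10800000 ohms lies outside that range.

no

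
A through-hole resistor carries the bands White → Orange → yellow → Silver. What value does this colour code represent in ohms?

White → 9 (first significant figure)
Orange → 3 (second significant figure)
Yellow → ×10^4 multiplier
93 × 10000 = 930000 Ω

930000 Ω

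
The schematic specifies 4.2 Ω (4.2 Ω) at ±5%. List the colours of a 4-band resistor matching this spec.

4.2 Ω = 42 × 10^-1.
4 → yellow
2 → red
Multiplier 10^-1 → gold.
±5% tolerance → gold.

yellow, red, gold, gold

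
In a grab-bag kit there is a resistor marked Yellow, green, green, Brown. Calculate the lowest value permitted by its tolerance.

4455000 Ω

Yellow → 4 (first significant figure)
Green → 5 (second significant figure)
Green → ×10^5 multiplier
Brown → ±1% tolerance
45 × 100000 = 4500000 Ω
Lowest = 4500000 × (1 − 1/100) = 4455000 Ω.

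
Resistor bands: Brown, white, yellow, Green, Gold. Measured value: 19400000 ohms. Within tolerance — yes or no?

Brown → 1 (first significant figure)
White → 9 (second significant figure)
Yellow → 4 (third significant figure)
Green → ×10^5 multiplier
Gold → ±5% tolerance
194 × 100000 = 19400000 Ω
Allowed range: 18430000 Ω to 20370000 Ω.
19400000 ohms lies inside that range.

yes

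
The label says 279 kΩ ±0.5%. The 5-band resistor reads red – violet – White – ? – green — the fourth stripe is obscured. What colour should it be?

orange

279000 Ω = 279 × 10^3.
The fourth band is the multiplier, 10^3, which is orange.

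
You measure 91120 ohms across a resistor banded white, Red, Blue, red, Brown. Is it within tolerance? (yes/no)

no

White → 9 (first significant figure)
Red → 2 (second significant figure)
Blue → 6 (third significant figure)
Red → ×10^2 multiplier
Brown → ±1% tolerance
926 × 100 = 92600 Ω
Allowed range: 91674 Ω to 93526 Ω.
91120 ohms lies outside that range.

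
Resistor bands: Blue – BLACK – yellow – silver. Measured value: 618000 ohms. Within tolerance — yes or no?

yes

Blue → 6 (first significant figure)
Black → 0 (second significant figure)
Yellow → ×10^4 multiplier
Silver → ±10% tolerance
60 × 10000 = 600000 Ω
Allowed range: 540000 Ω to 660000 Ω.
618000 ohms lies inside that range.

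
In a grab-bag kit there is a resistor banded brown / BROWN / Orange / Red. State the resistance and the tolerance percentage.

Brown → 1 (first significant figure)
Brown → 1 (second significant figure)
Orange → ×10^3 multiplier
Red → ±2% tolerance
11 × 1000 = 11000 Ω

11000 Ω ±2%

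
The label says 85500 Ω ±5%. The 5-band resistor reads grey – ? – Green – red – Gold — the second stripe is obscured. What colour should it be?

green

85500 Ω = 855 × 10^2.
The second band gives digit 5 of the significand, and 5 is green.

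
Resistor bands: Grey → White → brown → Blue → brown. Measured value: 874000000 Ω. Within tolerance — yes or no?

no

Grey → 8 (first significant figure)
White → 9 (second significant figure)
Brown → 1 (third significant figure)
Blue → ×10^6 multiplier
Brown → ±1% tolerance
891 × 1000000 = 891000000 Ω
Allowed range: 882090000 Ω to 899910000 Ω.
874000000 Ω lies outside that range.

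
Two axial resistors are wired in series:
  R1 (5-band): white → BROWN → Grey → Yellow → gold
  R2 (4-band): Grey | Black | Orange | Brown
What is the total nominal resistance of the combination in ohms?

R1: white, brown, grey → 918; yellow ×10^4 → 9180000 Ω.
R2: grey, black → 80; orange ×10^3 → 80000 Ω.
Series: 9180000 + 80000 = 9260000 Ω.

9260000 Ω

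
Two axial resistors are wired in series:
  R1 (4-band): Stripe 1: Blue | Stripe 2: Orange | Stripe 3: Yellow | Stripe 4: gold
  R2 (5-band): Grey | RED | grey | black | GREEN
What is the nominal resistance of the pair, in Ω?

R1: blue, orange → 63; yellow ×10^4 → 630000 Ω.
R2: grey, red, grey → 828; black ×1 → 828 Ω.
Series: 630000 + 828 = 630828 Ω.

630828 Ω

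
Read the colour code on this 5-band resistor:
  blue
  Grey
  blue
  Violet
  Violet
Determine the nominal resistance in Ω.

Blue → 6 (first significant figure)
Grey → 8 (second significant figure)
Blue → 6 (third significant figure)
Violet → ×10^7 multiplier
686 × 10000000 = 6860000000 Ω

6860000000 Ω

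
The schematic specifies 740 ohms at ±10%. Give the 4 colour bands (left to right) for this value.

740 Ω = 74 × 10^1.
7 → violet
4 → yellow
Multiplier 10^1 → brown.
±10% tolerance → silver.

violet, yellow, brown, silver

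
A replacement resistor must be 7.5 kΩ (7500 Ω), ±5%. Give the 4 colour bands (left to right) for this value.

7500 Ω = 75 × 10^2.
7 → violet
5 → green
Multiplier 10^2 → red.
±5% tolerance → gold.

violet, green, red, gold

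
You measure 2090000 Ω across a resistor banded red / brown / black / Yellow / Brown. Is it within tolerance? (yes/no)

Red → 2 (first significant figure)
Brown → 1 (second significant figure)
Black → 0 (third significant figure)
Yellow → ×10^4 multiplier
Brown → ±1% tolerance
210 × 10000 = 2100000 Ω
Allowed range: 2079000 Ω to 2121000 Ω.
2090000 Ω lies inside that range.

yes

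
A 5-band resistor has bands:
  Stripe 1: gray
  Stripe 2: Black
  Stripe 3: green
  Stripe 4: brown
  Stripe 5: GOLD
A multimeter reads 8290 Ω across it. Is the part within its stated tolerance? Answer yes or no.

Grey → 8 (first significant figure)
Black → 0 (second significant figure)
Green → 5 (third significant figure)
Brown → ×10 multiplier
Gold → ±5% tolerance
805 × 10 = 8050 Ω
Allowed range: 7647.5 Ω to 8452.5 Ω.
8290 Ω lies inside that range.

yes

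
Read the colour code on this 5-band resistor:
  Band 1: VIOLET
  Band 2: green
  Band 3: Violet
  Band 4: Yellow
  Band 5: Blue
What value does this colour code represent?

Violet → 7 (first significant figure)
Green → 5 (second significant figure)
Violet → 7 (third significant figure)
Yellow → ×10^4 multiplier
757 × 10000 = 7570000 Ω

7570000 Ω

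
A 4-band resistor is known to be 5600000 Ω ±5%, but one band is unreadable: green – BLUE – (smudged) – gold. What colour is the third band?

green

5600000 Ω = 56 × 10^5.
The third band is the multiplier, 10^5, which is green.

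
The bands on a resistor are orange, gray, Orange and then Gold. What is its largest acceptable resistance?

Orange → 3 (first significant figure)
Grey → 8 (second significant figure)
Orange → ×10^3 multiplier
Gold → ±5% tolerance
38 × 1000 = 38000 Ω
Largest = 38000 × (1 + 5/100) = 39900 Ω.

39900 Ω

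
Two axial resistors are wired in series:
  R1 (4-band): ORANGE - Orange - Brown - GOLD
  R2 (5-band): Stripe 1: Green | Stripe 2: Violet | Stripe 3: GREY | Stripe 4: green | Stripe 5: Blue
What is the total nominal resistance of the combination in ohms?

R1: orange, orange → 33; brown ×10 → 330 Ω.
R2: green, violet, grey → 578; green ×10^5 → 57800000 Ω.
Series: 330 + 57800000 = 57800330 Ω.

57800330 Ω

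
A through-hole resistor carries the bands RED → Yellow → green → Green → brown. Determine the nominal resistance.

Red → 2 (first significant figure)
Yellow → 4 (second significant figure)
Green → 5 (third significant figure)
Green → ×10^5 multiplier
245 × 100000 = 24500000 Ω

24500000 Ω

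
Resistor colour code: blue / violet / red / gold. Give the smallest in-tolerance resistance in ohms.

6365 Ω

Blue → 6 (first significant figure)
Violet → 7 (second significant figure)
Red → ×10^2 multiplier
Gold → ±5% tolerance
67 × 100 = 6700 Ω
Smallest = 6700 × (1 − 5/100) = 6365 Ω.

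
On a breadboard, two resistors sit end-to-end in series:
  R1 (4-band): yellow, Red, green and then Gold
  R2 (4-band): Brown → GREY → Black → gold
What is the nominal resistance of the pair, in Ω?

4200018 Ω

R1: yellow, red → 42; green ×10^5 → 4200000 Ω.
R2: brown, grey → 18; black ×1 → 18 Ω.
Series: 4200000 + 18 = 4200018 Ω.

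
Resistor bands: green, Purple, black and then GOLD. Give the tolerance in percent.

The last band, gold, is the tolerance band.
Gold corresponds to ±5%.

±5%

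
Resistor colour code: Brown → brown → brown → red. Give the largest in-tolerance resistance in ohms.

Brown → 1 (first significant figure)
Brown → 1 (second significant figure)
Brown → ×10 multiplier
Red → ±2% tolerance
11 × 10 = 110 Ω
Largest = 110 × (1 + 2/100) = 112.2 Ω.

112.2 Ω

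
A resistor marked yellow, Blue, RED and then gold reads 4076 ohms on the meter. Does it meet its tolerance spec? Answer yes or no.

no

Yellow → 4 (first significant figure)
Blue → 6 (second significant figure)
Red → ×10^2 multiplier
Gold → ±5% tolerance
46 × 100 = 4600 Ω
Allowed range: 4370 Ω to 4830 Ω.
4076 ohms lies outside that range.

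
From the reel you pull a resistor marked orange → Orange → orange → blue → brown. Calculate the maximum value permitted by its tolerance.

Orange → 3 (first significant figure)
Orange → 3 (second significant figure)
Orange → 3 (third significant figure)
Blue → ×10^6 multiplier
Brown → ±1% tolerance
333 × 1000000 = 333000000 Ω
Maximum = 333000000 × (1 + 1/100) = 336330000 Ω.

336330000 Ω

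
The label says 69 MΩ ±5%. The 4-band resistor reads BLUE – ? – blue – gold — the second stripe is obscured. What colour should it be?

white

69000000 Ω = 69 × 10^6.
The second band gives digit 9 of the significand, and 9 is white.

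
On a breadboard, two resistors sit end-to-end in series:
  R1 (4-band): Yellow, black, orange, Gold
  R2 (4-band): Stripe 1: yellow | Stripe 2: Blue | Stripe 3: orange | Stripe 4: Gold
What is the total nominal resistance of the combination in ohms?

R1: yellow, black → 40; orange ×10^3 → 40000 Ω.
R2: yellow, blue → 46; orange ×10^3 → 46000 Ω.
Series: 40000 + 46000 = 86000 Ω.

86000 Ω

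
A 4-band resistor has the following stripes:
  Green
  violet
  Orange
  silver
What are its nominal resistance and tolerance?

57000 Ω ±10%

Green → 5 (first significant figure)
Violet → 7 (second significant figure)
Orange → ×10^3 multiplier
Silver → ±10% tolerance
57 × 1000 = 57000 Ω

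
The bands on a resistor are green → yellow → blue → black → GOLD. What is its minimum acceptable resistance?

Green → 5 (first significant figure)
Yellow → 4 (second significant figure)
Blue → 6 (third significant figure)
Black → ×1 multiplier
Gold → ±5% tolerance
546 × 1 = 546 Ω
Minimum = 546 × (1 − 5/100) = 518.7 Ω.

518.7 Ω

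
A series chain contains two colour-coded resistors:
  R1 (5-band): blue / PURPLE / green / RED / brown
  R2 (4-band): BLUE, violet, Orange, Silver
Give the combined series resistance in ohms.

R1: blue, violet, green → 675; red ×10^2 → 67500 Ω.
R2: blue, violet → 67; orange ×10^3 → 67000 Ω.
Series: 67500 + 67000 = 134500 Ω.

134500 Ω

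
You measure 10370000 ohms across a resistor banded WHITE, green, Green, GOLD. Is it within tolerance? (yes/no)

no

White → 9 (first significant figure)
Green → 5 (second significant figure)
Green → ×10^5 multiplier
Gold → ±5% tolerance
95 × 100000 = 9500000 Ω
Allowed range: 9025000 Ω to 9975000 Ω.
10370000 ohms lies outside that range.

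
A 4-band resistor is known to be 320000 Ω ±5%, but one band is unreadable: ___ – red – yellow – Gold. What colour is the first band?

320000 Ω = 32 × 10^4.
The first band gives digit 3 of the significand, and 3 is orange.

orange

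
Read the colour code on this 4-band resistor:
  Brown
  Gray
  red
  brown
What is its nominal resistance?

1800 Ω

Brown → 1 (first significant figure)
Grey → 8 (second significant figure)
Red → ×10^2 multiplier
18 × 100 = 1800 Ω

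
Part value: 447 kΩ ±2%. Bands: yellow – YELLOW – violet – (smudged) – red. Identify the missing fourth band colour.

447000 Ω = 447 × 10^3.
The fourth band is the multiplier, 10^3, which is orange.

orange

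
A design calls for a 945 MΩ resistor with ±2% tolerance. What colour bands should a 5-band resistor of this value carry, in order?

945000000 Ω = 945 × 10^6.
9 → white
4 → yellow
5 → green
Multiplier 10^6 → blue.
±2% tolerance → red.

white, yellow, green, blue, red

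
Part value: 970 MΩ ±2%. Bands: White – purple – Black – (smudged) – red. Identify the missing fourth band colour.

970000000 Ω = 970 × 10^6.
The fourth band is the multiplier, 10^6, which is blue.

blue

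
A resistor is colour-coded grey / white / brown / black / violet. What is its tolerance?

The last band, violet, is the tolerance band.
Violet corresponds to ±0.1%.

±0.1%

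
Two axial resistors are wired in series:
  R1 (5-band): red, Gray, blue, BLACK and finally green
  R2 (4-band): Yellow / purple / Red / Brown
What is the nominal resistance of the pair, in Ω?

R1: red, grey, blue → 286; black ×1 → 286 Ω.
R2: yellow, violet → 47; red ×10^2 → 4700 Ω.
Series: 286 + 4700 = 4986 Ω.

4986 Ω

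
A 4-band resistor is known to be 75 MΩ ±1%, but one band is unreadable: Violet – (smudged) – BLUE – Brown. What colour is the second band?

75000000 Ω = 75 × 10^6.
The second band gives digit 5 of the significand, and 5 is green.

green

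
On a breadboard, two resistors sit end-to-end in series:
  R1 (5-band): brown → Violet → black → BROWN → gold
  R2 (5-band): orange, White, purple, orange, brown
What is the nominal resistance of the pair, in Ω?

R1: brown, violet, black → 170; brown ×10 → 1700 Ω.
R2: orange, white, violet → 397; orange ×10^3 → 397000 Ω.
Series: 1700 + 397000 = 398700 Ω.

398700 Ω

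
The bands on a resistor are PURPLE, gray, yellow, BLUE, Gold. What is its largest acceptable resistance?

823200000 Ω

Violet → 7 (first significant figure)
Grey → 8 (second significant figure)
Yellow → 4 (third significant figure)
Blue → ×10^6 multiplier
Gold → ±5% tolerance
784 × 1000000 = 784000000 Ω
Largest = 784000000 × (1 + 5/100) = 823200000 Ω.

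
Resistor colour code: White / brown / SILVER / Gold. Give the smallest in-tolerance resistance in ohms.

0.8645 Ω

White → 9 (first significant figure)
Brown → 1 (second significant figure)
Silver → ×0.01 multiplier
Gold → ±5% tolerance
91 × 0.01 = 0.91 Ω
Smallest = 0.91 × (1 − 5/100) = 0.8645 Ω.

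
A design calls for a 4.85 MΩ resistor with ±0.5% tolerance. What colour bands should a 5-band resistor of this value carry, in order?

yellow, grey, green, yellow, green

4850000 Ω = 485 × 10^4.
4 → yellow
8 → grey
5 → green
Multiplier 10^4 → yellow.
±0.5% tolerance → green.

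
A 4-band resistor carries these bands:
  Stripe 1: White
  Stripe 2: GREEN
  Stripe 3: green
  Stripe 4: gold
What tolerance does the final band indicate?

±5%

The last band, gold, is the tolerance band.
Gold corresponds to ±5%.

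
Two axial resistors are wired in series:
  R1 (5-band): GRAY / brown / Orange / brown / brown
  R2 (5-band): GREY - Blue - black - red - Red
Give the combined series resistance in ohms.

94130 Ω

R1: grey, brown, orange → 813; brown ×10 → 8130 Ω.
R2: grey, blue, black → 860; red ×10^2 → 86000 Ω.
Series: 8130 + 86000 = 94130 Ω.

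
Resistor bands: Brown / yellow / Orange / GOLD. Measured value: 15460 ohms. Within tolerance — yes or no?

no

Brown → 1 (first significant figure)
Yellow → 4 (second significant figure)
Orange → ×10^3 multiplier
Gold → ±5% tolerance
14 × 1000 = 14000 Ω
Allowed range: 13300 Ω to 14700 Ω.
15460 ohms lies outside that range.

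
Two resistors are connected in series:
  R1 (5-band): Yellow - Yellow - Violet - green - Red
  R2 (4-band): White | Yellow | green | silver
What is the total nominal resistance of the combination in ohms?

R1: yellow, yellow, violet → 447; green ×10^5 → 44700000 Ω.
R2: white, yellow → 94; green ×10^5 → 9400000 Ω.
Series: 44700000 + 9400000 = 54100000 Ω.

54100000 Ω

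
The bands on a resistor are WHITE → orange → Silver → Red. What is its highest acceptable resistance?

White → 9 (first significant figure)
Orange → 3 (second significant figure)
Silver → ×0.01 multiplier
Red → ±2% tolerance
93 × 0.01 = 0.93 Ω
Highest = 0.93 × (1 + 2/100) = 0.9486 Ω.

0.9486 Ω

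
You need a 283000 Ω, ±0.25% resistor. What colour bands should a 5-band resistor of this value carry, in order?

red, grey, orange, orange, blue

283000 Ω = 283 × 10^3.
2 → red
8 → grey
3 → orange
Multiplier 10^3 → orange.
±0.25% tolerance → blue.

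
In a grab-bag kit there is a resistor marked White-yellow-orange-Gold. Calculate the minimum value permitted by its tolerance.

89300 Ω

White → 9 (first significant figure)
Yellow → 4 (second significant figure)
Orange → ×10^3 multiplier
Gold → ±5% tolerance
94 × 1000 = 94000 Ω
Minimum = 94000 × (1 − 5/100) = 89300 Ω.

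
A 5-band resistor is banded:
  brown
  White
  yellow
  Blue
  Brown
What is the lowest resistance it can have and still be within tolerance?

192060000 Ω

Brown → 1 (first significant figure)
White → 9 (second significant figure)
Yellow → 4 (third significant figure)
Blue → ×10^6 multiplier
Brown → ±1% tolerance
194 × 1000000 = 194000000 Ω
Lowest = 194000000 × (1 − 1/100) = 192060000 Ω.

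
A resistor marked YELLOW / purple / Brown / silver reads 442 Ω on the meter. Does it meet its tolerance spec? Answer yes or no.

yes

Yellow → 4 (first significant figure)
Violet → 7 (second significant figure)
Brown → ×10 multiplier
Silver → ±10% tolerance
47 × 10 = 470 Ω
Allowed range: 423 Ω to 517 Ω.
442 Ω lies inside that range.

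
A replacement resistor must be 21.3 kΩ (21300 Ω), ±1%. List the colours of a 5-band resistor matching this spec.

21300 Ω = 213 × 10^2.
2 → red
1 → brown
3 → orange
Multiplier 10^2 → red.
±1% tolerance → brown.

red, brown, orange, red, brown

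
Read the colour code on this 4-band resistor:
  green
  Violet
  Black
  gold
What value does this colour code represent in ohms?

Green → 5 (first significant figure)
Violet → 7 (second significant figure)
Black → ×1 multiplier
57 × 1 = 57 Ω

57 Ω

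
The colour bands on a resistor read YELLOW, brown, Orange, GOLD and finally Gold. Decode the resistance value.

Yellow → 4 (first significant figure)
Brown → 1 (second significant figure)
Orange → 3 (third significant figure)
Gold → ×0.1 multiplier
413 × 0.1 = 41.3 Ω

41.3 Ω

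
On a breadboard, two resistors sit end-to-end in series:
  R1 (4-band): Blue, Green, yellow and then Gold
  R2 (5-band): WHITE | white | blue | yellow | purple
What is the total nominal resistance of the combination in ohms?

10610000 Ω

R1: blue, green → 65; yellow ×10^4 → 650000 Ω.
R2: white, white, blue → 996; yellow ×10^4 → 9960000 Ω.
Series: 650000 + 9960000 = 10610000 Ω.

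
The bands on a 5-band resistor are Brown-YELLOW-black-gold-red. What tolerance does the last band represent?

The last band, red, is the tolerance band.
Red corresponds to ±2%.

±2%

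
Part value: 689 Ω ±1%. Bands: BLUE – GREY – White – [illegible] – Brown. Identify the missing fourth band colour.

black

689 Ω = 689 × 10^0.
The fourth band is the multiplier, 10^0, which is black.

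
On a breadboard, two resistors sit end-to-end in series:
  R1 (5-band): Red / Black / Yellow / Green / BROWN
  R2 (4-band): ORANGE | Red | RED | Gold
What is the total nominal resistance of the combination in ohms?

R1: red, black, yellow → 204; green ×10^5 → 20400000 Ω.
R2: orange, red → 32; red ×10^2 → 3200 Ω.
Series: 20400000 + 3200 = 20403200 Ω.

20403200 Ω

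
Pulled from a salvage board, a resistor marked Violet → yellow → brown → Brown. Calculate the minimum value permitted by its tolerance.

Violet → 7 (first significant figure)
Yellow → 4 (second significant figure)
Brown → ×10 multiplier
Brown → ±1% tolerance
74 × 10 = 740 Ω
Minimum = 740 × (1 − 1/100) = 732.6 Ω.

732.6 Ω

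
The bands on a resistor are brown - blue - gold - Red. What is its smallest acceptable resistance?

1.568 Ω

Brown → 1 (first significant figure)
Blue → 6 (second significant figure)
Gold → ×0.1 multiplier
Red → ±2% tolerance
16 × 0.1 = 1.6 Ω
Smallest = 1.6 × (1 − 2/100) = 1.568 Ω.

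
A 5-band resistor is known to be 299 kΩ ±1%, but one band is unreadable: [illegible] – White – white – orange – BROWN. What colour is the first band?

299000 Ω = 299 × 10^3.
The first band gives digit 2 of the significand, and 2 is red.

red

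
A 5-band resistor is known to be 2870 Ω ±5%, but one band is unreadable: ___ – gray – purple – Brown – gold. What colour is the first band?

2870 Ω = 287 × 10^1.
The first band gives digit 2 of the significand, and 2 is red.

red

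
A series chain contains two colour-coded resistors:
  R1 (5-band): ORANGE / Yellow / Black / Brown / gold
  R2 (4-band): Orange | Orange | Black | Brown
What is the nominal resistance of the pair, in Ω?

R1: orange, yellow, black → 340; brown ×10 → 3400 Ω.
R2: orange, orange → 33; black ×1 → 33 Ω.
Series: 3400 + 33 = 3433 Ω.

3433 Ω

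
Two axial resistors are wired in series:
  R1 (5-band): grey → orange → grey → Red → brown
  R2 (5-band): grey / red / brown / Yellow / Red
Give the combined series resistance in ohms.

8293800 Ω

R1: grey, orange, grey → 838; red ×10^2 → 83800 Ω.
R2: grey, red, brown → 821; yellow ×10^4 → 8210000 Ω.
Series: 83800 + 8210000 = 8293800 Ω.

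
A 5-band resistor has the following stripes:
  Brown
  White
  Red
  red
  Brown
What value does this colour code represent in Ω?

Brown → 1 (first significant figure)
White → 9 (second significant figure)
Red → 2 (third significant figure)
Red → ×10^2 multiplier
192 × 100 = 19200 Ω

19200 Ω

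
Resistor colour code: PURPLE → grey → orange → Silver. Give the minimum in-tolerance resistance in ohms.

70200 Ω

Violet → 7 (first significant figure)
Grey → 8 (second significant figure)
Orange → ×10^3 multiplier
Silver → ±10% tolerance
78 × 1000 = 78000 Ω
Minimum = 78000 × (1 − 10/100) = 70200 Ω.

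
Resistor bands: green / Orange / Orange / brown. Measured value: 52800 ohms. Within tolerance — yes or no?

Green → 5 (first significant figure)
Orange → 3 (second significant figure)
Orange → ×10^3 multiplier
Brown → ±1% tolerance
53 × 1000 = 53000 Ω
Allowed range: 52470 Ω to 53530 Ω.
52800 ohms lies inside that range.

yes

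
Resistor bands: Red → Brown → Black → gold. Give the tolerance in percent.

±5%

The last band, gold, is the tolerance band.
Gold corresponds to ±5%.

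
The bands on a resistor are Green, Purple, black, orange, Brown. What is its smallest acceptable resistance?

564300 Ω

Green → 5 (first significant figure)
Violet → 7 (second significant figure)
Black → 0 (third significant figure)
Orange → ×10^3 multiplier
Brown → ±1% tolerance
570 × 1000 = 570000 Ω
Smallest = 570000 × (1 − 1/100) = 564300 Ω.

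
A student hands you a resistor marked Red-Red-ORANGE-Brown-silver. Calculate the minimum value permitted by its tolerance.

2007 Ω

Red → 2 (first significant figure)
Red → 2 (second significant figure)
Orange → 3 (third significant figure)
Brown → ×10 multiplier
Silver → ±10% tolerance
223 × 10 = 2230 Ω
Minimum = 2230 × (1 − 10/100) = 2007 Ω.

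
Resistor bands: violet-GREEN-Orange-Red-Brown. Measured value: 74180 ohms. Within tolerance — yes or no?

no

Violet → 7 (first significant figure)
Green → 5 (second significant figure)
Orange → 3 (third significant figure)
Red → ×10^2 multiplier
Brown → ±1% tolerance
753 × 100 = 75300 Ω
Allowed range: 74547 Ω to 76053 Ω.
74180 ohms lies outside that range.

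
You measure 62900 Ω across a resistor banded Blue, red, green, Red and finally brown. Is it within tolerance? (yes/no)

yes

Blue → 6 (first significant figure)
Red → 2 (second significant figure)
Green → 5 (third significant figure)
Red → ×10^2 multiplier
Brown → ±1% tolerance
625 × 100 = 62500 Ω
Allowed range: 61875 Ω to 63125 Ω.
62900 Ω lies inside that range.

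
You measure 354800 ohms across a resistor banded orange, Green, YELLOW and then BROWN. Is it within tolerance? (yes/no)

no

Orange → 3 (first significant figure)
Green → 5 (second significant figure)
Yellow → ×10^4 multiplier
Brown → ±1% tolerance
35 × 10000 = 350000 Ω
Allowed range: 346500 Ω to 353500 Ω.
354800 ohms lies outside that range.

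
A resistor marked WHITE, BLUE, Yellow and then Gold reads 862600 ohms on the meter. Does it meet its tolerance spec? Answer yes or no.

no

White → 9 (first significant figure)
Blue → 6 (second significant figure)
Yellow → ×10^4 multiplier
Gold → ±5% tolerance
96 × 10000 = 960000 Ω
Allowed range: 912000 Ω to 1008000 Ω.
862600 ohms lies outside that range.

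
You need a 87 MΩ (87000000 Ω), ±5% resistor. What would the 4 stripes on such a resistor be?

grey, violet, blue, gold

87000000 Ω = 87 × 10^6.
8 → grey
7 → violet
Multiplier 10^6 → blue.
±5% tolerance → gold.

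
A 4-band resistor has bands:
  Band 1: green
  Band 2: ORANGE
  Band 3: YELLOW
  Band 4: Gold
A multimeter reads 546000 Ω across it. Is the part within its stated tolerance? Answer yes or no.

yes

Green → 5 (first significant figure)
Orange → 3 (second significant figure)
Yellow → ×10^4 multiplier
Gold → ±5% tolerance
53 × 10000 = 530000 Ω
Allowed range: 503500 Ω to 556500 Ω.
546000 Ω lies inside that range.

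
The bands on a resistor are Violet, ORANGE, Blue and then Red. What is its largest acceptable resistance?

Violet → 7 (first significant figure)
Orange → 3 (second significant figure)
Blue → ×10^6 multiplier
Red → ±2% tolerance
73 × 1000000 = 73000000 Ω
Largest = 73000000 × (1 + 2/100) = 74460000 Ω.

74460000 Ω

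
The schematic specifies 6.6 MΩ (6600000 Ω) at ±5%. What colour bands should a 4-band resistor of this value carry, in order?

blue, blue, green, gold

6600000 Ω = 66 × 10^5.
6 → blue
6 → blue
Multiplier 10^5 → green.
±5% tolerance → gold.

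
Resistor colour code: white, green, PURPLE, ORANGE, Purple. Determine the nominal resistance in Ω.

957000 Ω

White → 9 (first significant figure)
Green → 5 (second significant figure)
Violet → 7 (third significant figure)
Orange → ×10^3 multiplier
957 × 1000 = 957000 Ω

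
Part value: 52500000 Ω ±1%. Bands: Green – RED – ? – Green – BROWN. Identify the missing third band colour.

52500000 Ω = 525 × 10^5.
The third band gives digit 5 of the significand, and 5 is green.

green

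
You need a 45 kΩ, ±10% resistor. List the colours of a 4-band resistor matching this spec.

45000 Ω = 45 × 10^3.
4 → yellow
5 → green
Multiplier 10^3 → orange.
±10% tolerance → silver.

yellow, green, orange, silver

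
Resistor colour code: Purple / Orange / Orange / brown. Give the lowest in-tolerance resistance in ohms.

72270 Ω

Violet → 7 (first significant figure)
Orange → 3 (second significant figure)
Orange → ×10^3 multiplier
Brown → ±1% tolerance
73 × 1000 = 73000 Ω
Lowest = 73000 × (1 − 1/100) = 72270 Ω.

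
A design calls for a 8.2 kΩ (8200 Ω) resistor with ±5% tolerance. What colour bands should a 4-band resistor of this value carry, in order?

grey, red, red, gold

8200 Ω = 82 × 10^2.
8 → grey
2 → red
Multiplier 10^2 → red.
±5% tolerance → gold.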